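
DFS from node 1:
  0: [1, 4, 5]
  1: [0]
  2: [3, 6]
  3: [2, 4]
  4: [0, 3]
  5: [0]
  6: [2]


Visit 1, push [0]
Visit 0, push [5, 4]
Visit 4, push [3]
Visit 3, push [2]
Visit 2, push [6]
Visit 6, push []
Visit 5, push []

DFS order: [1, 0, 4, 3, 2, 6, 5]


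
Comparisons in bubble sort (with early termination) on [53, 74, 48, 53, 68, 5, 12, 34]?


Algorithm: bubble sort (with early termination)
Input: [53, 74, 48, 53, 68, 5, 12, 34]
Sorted: [5, 12, 34, 48, 53, 53, 68, 74]

27


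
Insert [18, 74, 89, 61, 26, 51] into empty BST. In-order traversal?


Insert 18: root
Insert 74: R from 18
Insert 89: R from 18 -> R from 74
Insert 61: R from 18 -> L from 74
Insert 26: R from 18 -> L from 74 -> L from 61
Insert 51: R from 18 -> L from 74 -> L from 61 -> R from 26

In-order: [18, 26, 51, 61, 74, 89]


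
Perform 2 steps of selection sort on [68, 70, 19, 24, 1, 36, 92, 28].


Initial: [68, 70, 19, 24, 1, 36, 92, 28]
Step 1: min=1 at 4
  Swap: [1, 70, 19, 24, 68, 36, 92, 28]
Step 2: min=19 at 2
  Swap: [1, 19, 70, 24, 68, 36, 92, 28]

After 2 steps: [1, 19, 70, 24, 68, 36, 92, 28]


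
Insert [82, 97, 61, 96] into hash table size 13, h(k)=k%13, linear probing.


Insert 82: h=4 -> slot 4
Insert 97: h=6 -> slot 6
Insert 61: h=9 -> slot 9
Insert 96: h=5 -> slot 5

Table: [None, None, None, None, 82, 96, 97, None, None, 61, None, None, None]


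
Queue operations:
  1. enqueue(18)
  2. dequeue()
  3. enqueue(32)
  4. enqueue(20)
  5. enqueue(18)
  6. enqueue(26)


enqueue(18) -> [18]
dequeue()->18, []
enqueue(32) -> [32]
enqueue(20) -> [32, 20]
enqueue(18) -> [32, 20, 18]
enqueue(26) -> [32, 20, 18, 26]

Final queue: [32, 20, 18, 26]


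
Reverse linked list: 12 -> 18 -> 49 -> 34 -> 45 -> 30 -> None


Step 1: curr=12, set curr.next=prev(None) | reversed so far: 12
Step 2: curr=18, set curr.next=prev(12) | reversed so far: 18 -> 12
Step 3: curr=49, set curr.next=prev(18) | reversed so far: 49 -> 18 -> 12
Step 4: curr=34, set curr.next=prev(49) | reversed so far: 34 -> 49 -> 18 -> 12
Step 5: curr=45, set curr.next=prev(34) | reversed so far: 45 -> 34 -> 49 -> 18 -> 12
Step 6: curr=30, set curr.next=prev(45) | reversed so far: 30 -> 45 -> 34 -> 49 -> 18 -> 12

30 -> 45 -> 34 -> 49 -> 18 -> 12 -> None


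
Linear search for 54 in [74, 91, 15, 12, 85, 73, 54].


i=0: 74!=54
i=1: 91!=54
i=2: 15!=54
i=3: 12!=54
i=4: 85!=54
i=5: 73!=54
i=6: 54==54 found!

Found at 6, 7 comps


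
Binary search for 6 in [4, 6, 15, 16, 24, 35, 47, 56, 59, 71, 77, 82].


Step 1: lo=0, hi=11, mid=5, val=35
Step 2: lo=0, hi=4, mid=2, val=15
Step 3: lo=0, hi=1, mid=0, val=4
Step 4: lo=1, hi=1, mid=1, val=6

Found at index 1


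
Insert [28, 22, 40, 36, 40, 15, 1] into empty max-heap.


Insert 28: [28]
Insert 22: [28, 22]
Insert 40: [40, 22, 28]
Insert 36: [40, 36, 28, 22]
Insert 40: [40, 40, 28, 22, 36]
Insert 15: [40, 40, 28, 22, 36, 15]
Insert 1: [40, 40, 28, 22, 36, 15, 1]

Final heap: [40, 40, 28, 22, 36, 15, 1]


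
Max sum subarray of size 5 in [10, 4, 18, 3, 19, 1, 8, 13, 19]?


[0:5]: 54
[1:6]: 45
[2:7]: 49
[3:8]: 44
[4:9]: 60

Max: 60 at [4:9]


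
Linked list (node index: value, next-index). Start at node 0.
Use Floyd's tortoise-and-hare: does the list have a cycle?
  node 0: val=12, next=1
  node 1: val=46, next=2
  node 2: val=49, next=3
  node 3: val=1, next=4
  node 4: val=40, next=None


Floyd's tortoise (slow, +1) and hare (fast, +2):
  init: slow=0, fast=0
  step 1: slow=1, fast=2
  step 2: slow=2, fast=4
  step 3: fast -> None, no cycle

Cycle: no


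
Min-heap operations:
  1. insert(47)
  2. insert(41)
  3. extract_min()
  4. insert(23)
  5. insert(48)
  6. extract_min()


insert(47) -> [47]
insert(41) -> [41, 47]
extract_min()->41, [47]
insert(23) -> [23, 47]
insert(48) -> [23, 47, 48]
extract_min()->23, [47, 48]

Final heap: [47, 48]


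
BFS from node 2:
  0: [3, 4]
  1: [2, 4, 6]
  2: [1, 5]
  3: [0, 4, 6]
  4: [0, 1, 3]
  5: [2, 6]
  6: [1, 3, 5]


Visit 2, enqueue [1, 5]
Visit 1, enqueue [4, 6]
Visit 5, enqueue []
Visit 4, enqueue [0, 3]
Visit 6, enqueue []
Visit 0, enqueue []
Visit 3, enqueue []

BFS order: [2, 1, 5, 4, 6, 0, 3]


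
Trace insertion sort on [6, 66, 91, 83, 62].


Initial: [6, 66, 91, 83, 62]
Insert 66: [6, 66, 91, 83, 62]
Insert 91: [6, 66, 91, 83, 62]
Insert 83: [6, 66, 83, 91, 62]
Insert 62: [6, 62, 66, 83, 91]

Sorted: [6, 62, 66, 83, 91]


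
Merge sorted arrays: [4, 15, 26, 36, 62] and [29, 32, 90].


Take 4 from A
Take 15 from A
Take 26 from A
Take 29 from B
Take 32 from B
Take 36 from A
Take 62 from A

Merged: [4, 15, 26, 29, 32, 36, 62, 90]


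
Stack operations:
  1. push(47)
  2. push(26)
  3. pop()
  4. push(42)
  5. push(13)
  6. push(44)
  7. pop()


push(47) -> [47]
push(26) -> [47, 26]
pop()->26, [47]
push(42) -> [47, 42]
push(13) -> [47, 42, 13]
push(44) -> [47, 42, 13, 44]
pop()->44, [47, 42, 13]

Final stack: [47, 42, 13]


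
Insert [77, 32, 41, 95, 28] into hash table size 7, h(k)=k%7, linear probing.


Insert 77: h=0 -> slot 0
Insert 32: h=4 -> slot 4
Insert 41: h=6 -> slot 6
Insert 95: h=4, 1 probes -> slot 5
Insert 28: h=0, 1 probes -> slot 1

Table: [77, 28, None, None, 32, 95, 41]


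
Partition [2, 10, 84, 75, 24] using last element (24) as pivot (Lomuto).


Pivot: 24
  2 <= 24: advance i (no swap)
  10 <= 24: advance i (no swap)
Place pivot at 2: [2, 10, 24, 75, 84]

Partitioned: [2, 10, 24, 75, 84]


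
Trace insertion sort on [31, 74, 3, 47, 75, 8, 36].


Initial: [31, 74, 3, 47, 75, 8, 36]
Insert 74: [31, 74, 3, 47, 75, 8, 36]
Insert 3: [3, 31, 74, 47, 75, 8, 36]
Insert 47: [3, 31, 47, 74, 75, 8, 36]
Insert 75: [3, 31, 47, 74, 75, 8, 36]
Insert 8: [3, 8, 31, 47, 74, 75, 36]
Insert 36: [3, 8, 31, 36, 47, 74, 75]

Sorted: [3, 8, 31, 36, 47, 74, 75]


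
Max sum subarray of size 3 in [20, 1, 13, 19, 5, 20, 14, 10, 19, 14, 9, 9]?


[0:3]: 34
[1:4]: 33
[2:5]: 37
[3:6]: 44
[4:7]: 39
[5:8]: 44
[6:9]: 43
[7:10]: 43
[8:11]: 42
[9:12]: 32

Max: 44 at [3:6]


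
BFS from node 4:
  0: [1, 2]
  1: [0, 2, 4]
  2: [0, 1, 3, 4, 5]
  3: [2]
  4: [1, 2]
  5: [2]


Visit 4, enqueue [1, 2]
Visit 1, enqueue [0]
Visit 2, enqueue [3, 5]
Visit 0, enqueue []
Visit 3, enqueue []
Visit 5, enqueue []

BFS order: [4, 1, 2, 0, 3, 5]


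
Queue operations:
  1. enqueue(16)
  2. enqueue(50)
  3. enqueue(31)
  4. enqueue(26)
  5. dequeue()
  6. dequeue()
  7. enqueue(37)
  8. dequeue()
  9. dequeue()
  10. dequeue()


enqueue(16) -> [16]
enqueue(50) -> [16, 50]
enqueue(31) -> [16, 50, 31]
enqueue(26) -> [16, 50, 31, 26]
dequeue()->16, [50, 31, 26]
dequeue()->50, [31, 26]
enqueue(37) -> [31, 26, 37]
dequeue()->31, [26, 37]
dequeue()->26, [37]
dequeue()->37, []

Final queue: []


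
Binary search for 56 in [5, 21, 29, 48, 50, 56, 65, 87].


Step 1: lo=0, hi=7, mid=3, val=48
Step 2: lo=4, hi=7, mid=5, val=56

Found at index 5


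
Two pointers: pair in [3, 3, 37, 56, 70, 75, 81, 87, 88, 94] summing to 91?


lo=0(3)+hi=9(94)=97
lo=0(3)+hi=8(88)=91

Yes: 3+88=91


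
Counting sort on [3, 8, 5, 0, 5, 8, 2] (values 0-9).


Input: [3, 8, 5, 0, 5, 8, 2]
Counts: [1, 0, 1, 1, 0, 2, 0, 0, 2, 0]

Sorted: [0, 2, 3, 5, 5, 8, 8]


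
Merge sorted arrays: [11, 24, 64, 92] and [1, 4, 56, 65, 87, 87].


Take 1 from B
Take 4 from B
Take 11 from A
Take 24 from A
Take 56 from B
Take 64 from A
Take 65 from B
Take 87 from B
Take 87 from B

Merged: [1, 4, 11, 24, 56, 64, 65, 87, 87, 92]


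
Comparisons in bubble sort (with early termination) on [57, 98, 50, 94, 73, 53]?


Algorithm: bubble sort (with early termination)
Input: [57, 98, 50, 94, 73, 53]
Sorted: [50, 53, 57, 73, 94, 98]

15


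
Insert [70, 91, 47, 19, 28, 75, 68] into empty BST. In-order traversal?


Insert 70: root
Insert 91: R from 70
Insert 47: L from 70
Insert 19: L from 70 -> L from 47
Insert 28: L from 70 -> L from 47 -> R from 19
Insert 75: R from 70 -> L from 91
Insert 68: L from 70 -> R from 47

In-order: [19, 28, 47, 68, 70, 75, 91]


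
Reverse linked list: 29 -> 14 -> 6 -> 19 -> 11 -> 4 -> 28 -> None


Step 1: curr=29, set curr.next=prev(None) | reversed so far: 29
Step 2: curr=14, set curr.next=prev(29) | reversed so far: 14 -> 29
Step 3: curr=6, set curr.next=prev(14) | reversed so far: 6 -> 14 -> 29
Step 4: curr=19, set curr.next=prev(6) | reversed so far: 19 -> 6 -> 14 -> 29
Step 5: curr=11, set curr.next=prev(19) | reversed so far: 11 -> 19 -> 6 -> 14 -> 29
Step 6: curr=4, set curr.next=prev(11) | reversed so far: 4 -> 11 -> 19 -> 6 -> 14 -> 29
Step 7: curr=28, set curr.next=prev(4) | reversed so far: 28 -> 4 -> 11 -> 19 -> 6 -> 14 -> 29

28 -> 4 -> 11 -> 19 -> 6 -> 14 -> 29 -> None


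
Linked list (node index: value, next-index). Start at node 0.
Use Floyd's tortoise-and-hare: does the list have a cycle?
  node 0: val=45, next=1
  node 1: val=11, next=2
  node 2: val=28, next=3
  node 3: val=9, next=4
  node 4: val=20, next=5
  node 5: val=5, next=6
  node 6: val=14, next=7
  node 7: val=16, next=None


Floyd's tortoise (slow, +1) and hare (fast, +2):
  init: slow=0, fast=0
  step 1: slow=1, fast=2
  step 2: slow=2, fast=4
  step 3: slow=3, fast=6
  step 4: fast 6->7->None, no cycle

Cycle: no


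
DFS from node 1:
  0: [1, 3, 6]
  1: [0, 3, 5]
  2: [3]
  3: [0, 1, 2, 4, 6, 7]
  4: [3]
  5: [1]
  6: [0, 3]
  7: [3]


Visit 1, push [5, 3, 0]
Visit 0, push [6, 3]
Visit 3, push [7, 6, 4, 2]
Visit 2, push []
Visit 4, push []
Visit 6, push []
Visit 7, push []
Visit 5, push []

DFS order: [1, 0, 3, 2, 4, 6, 7, 5]


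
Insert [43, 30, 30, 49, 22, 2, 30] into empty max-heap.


Insert 43: [43]
Insert 30: [43, 30]
Insert 30: [43, 30, 30]
Insert 49: [49, 43, 30, 30]
Insert 22: [49, 43, 30, 30, 22]
Insert 2: [49, 43, 30, 30, 22, 2]
Insert 30: [49, 43, 30, 30, 22, 2, 30]

Final heap: [49, 43, 30, 30, 22, 2, 30]


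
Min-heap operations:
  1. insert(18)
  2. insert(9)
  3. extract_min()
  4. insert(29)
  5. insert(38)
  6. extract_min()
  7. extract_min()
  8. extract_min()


insert(18) -> [18]
insert(9) -> [9, 18]
extract_min()->9, [18]
insert(29) -> [18, 29]
insert(38) -> [18, 29, 38]
extract_min()->18, [29, 38]
extract_min()->29, [38]
extract_min()->38, []

Final heap: []


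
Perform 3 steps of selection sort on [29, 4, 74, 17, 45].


Initial: [29, 4, 74, 17, 45]
Step 1: min=4 at 1
  Swap: [4, 29, 74, 17, 45]
Step 2: min=17 at 3
  Swap: [4, 17, 74, 29, 45]
Step 3: min=29 at 3
  Swap: [4, 17, 29, 74, 45]

After 3 steps: [4, 17, 29, 74, 45]


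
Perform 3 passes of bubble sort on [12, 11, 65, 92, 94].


Initial: [12, 11, 65, 92, 94]
Pass 1: [11, 12, 65, 92, 94] (1 swaps)
Pass 2: [11, 12, 65, 92, 94] (0 swaps)
Pass 3: [11, 12, 65, 92, 94] (0 swaps)

After 3 passes: [11, 12, 65, 92, 94]


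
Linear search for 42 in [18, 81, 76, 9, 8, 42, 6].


i=0: 18!=42
i=1: 81!=42
i=2: 76!=42
i=3: 9!=42
i=4: 8!=42
i=5: 42==42 found!

Found at 5, 6 comps


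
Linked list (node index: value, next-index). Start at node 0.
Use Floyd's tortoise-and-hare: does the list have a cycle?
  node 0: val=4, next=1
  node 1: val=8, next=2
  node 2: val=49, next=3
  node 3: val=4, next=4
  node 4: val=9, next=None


Floyd's tortoise (slow, +1) and hare (fast, +2):
  init: slow=0, fast=0
  step 1: slow=1, fast=2
  step 2: slow=2, fast=4
  step 3: fast -> None, no cycle

Cycle: no


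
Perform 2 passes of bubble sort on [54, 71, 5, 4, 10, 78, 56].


Initial: [54, 71, 5, 4, 10, 78, 56]
Pass 1: [54, 5, 4, 10, 71, 56, 78] (4 swaps)
Pass 2: [5, 4, 10, 54, 56, 71, 78] (4 swaps)

After 2 passes: [5, 4, 10, 54, 56, 71, 78]


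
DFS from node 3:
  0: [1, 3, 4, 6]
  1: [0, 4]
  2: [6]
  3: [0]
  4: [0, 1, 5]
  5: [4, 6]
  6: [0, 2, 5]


Visit 3, push [0]
Visit 0, push [6, 4, 1]
Visit 1, push [4]
Visit 4, push [5]
Visit 5, push [6]
Visit 6, push [2]
Visit 2, push []

DFS order: [3, 0, 1, 4, 5, 6, 2]


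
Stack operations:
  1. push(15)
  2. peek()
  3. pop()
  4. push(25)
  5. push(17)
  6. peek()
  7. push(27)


push(15) -> [15]
peek()->15
pop()->15, []
push(25) -> [25]
push(17) -> [25, 17]
peek()->17
push(27) -> [25, 17, 27]

Final stack: [25, 17, 27]


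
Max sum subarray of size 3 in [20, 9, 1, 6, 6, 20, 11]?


[0:3]: 30
[1:4]: 16
[2:5]: 13
[3:6]: 32
[4:7]: 37

Max: 37 at [4:7]


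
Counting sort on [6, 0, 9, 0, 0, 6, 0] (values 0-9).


Input: [6, 0, 9, 0, 0, 6, 0]
Counts: [4, 0, 0, 0, 0, 0, 2, 0, 0, 1]

Sorted: [0, 0, 0, 0, 6, 6, 9]


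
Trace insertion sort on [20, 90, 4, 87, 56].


Initial: [20, 90, 4, 87, 56]
Insert 90: [20, 90, 4, 87, 56]
Insert 4: [4, 20, 90, 87, 56]
Insert 87: [4, 20, 87, 90, 56]
Insert 56: [4, 20, 56, 87, 90]

Sorted: [4, 20, 56, 87, 90]


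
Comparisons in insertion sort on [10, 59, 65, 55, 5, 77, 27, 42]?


Algorithm: insertion sort
Input: [10, 59, 65, 55, 5, 77, 27, 42]
Sorted: [5, 10, 27, 42, 55, 59, 65, 77]

20


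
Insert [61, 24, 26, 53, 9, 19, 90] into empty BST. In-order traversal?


Insert 61: root
Insert 24: L from 61
Insert 26: L from 61 -> R from 24
Insert 53: L from 61 -> R from 24 -> R from 26
Insert 9: L from 61 -> L from 24
Insert 19: L from 61 -> L from 24 -> R from 9
Insert 90: R from 61

In-order: [9, 19, 24, 26, 53, 61, 90]


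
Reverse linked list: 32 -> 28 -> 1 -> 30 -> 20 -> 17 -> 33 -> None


Step 1: curr=32, set curr.next=prev(None) | reversed so far: 32
Step 2: curr=28, set curr.next=prev(32) | reversed so far: 28 -> 32
Step 3: curr=1, set curr.next=prev(28) | reversed so far: 1 -> 28 -> 32
Step 4: curr=30, set curr.next=prev(1) | reversed so far: 30 -> 1 -> 28 -> 32
Step 5: curr=20, set curr.next=prev(30) | reversed so far: 20 -> 30 -> 1 -> 28 -> 32
Step 6: curr=17, set curr.next=prev(20) | reversed so far: 17 -> 20 -> 30 -> 1 -> 28 -> 32
Step 7: curr=33, set curr.next=prev(17) | reversed so far: 33 -> 17 -> 20 -> 30 -> 1 -> 28 -> 32

33 -> 17 -> 20 -> 30 -> 1 -> 28 -> 32 -> None


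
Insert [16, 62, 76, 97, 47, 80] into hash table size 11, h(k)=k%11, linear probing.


Insert 16: h=5 -> slot 5
Insert 62: h=7 -> slot 7
Insert 76: h=10 -> slot 10
Insert 97: h=9 -> slot 9
Insert 47: h=3 -> slot 3
Insert 80: h=3, 1 probes -> slot 4

Table: [None, None, None, 47, 80, 16, None, 62, None, 97, 76]


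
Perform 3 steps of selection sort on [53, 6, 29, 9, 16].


Initial: [53, 6, 29, 9, 16]
Step 1: min=6 at 1
  Swap: [6, 53, 29, 9, 16]
Step 2: min=9 at 3
  Swap: [6, 9, 29, 53, 16]
Step 3: min=16 at 4
  Swap: [6, 9, 16, 53, 29]

After 3 steps: [6, 9, 16, 53, 29]


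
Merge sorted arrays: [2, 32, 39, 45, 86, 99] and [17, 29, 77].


Take 2 from A
Take 17 from B
Take 29 from B
Take 32 from A
Take 39 from A
Take 45 from A
Take 77 from B

Merged: [2, 17, 29, 32, 39, 45, 77, 86, 99]


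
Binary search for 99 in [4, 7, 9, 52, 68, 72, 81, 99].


Step 1: lo=0, hi=7, mid=3, val=52
Step 2: lo=4, hi=7, mid=5, val=72
Step 3: lo=6, hi=7, mid=6, val=81
Step 4: lo=7, hi=7, mid=7, val=99

Found at index 7


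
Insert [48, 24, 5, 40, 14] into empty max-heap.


Insert 48: [48]
Insert 24: [48, 24]
Insert 5: [48, 24, 5]
Insert 40: [48, 40, 5, 24]
Insert 14: [48, 40, 5, 24, 14]

Final heap: [48, 40, 5, 24, 14]


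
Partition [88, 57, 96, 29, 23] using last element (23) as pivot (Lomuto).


Pivot: 23
Place pivot at 0: [23, 57, 96, 29, 88]

Partitioned: [23, 57, 96, 29, 88]


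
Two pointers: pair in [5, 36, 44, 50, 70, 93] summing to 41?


lo=0(5)+hi=5(93)=98
lo=0(5)+hi=4(70)=75
lo=0(5)+hi=3(50)=55
lo=0(5)+hi=2(44)=49
lo=0(5)+hi=1(36)=41

Yes: 5+36=41


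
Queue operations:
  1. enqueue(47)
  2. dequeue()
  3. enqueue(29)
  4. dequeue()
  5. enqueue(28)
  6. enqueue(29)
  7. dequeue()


enqueue(47) -> [47]
dequeue()->47, []
enqueue(29) -> [29]
dequeue()->29, []
enqueue(28) -> [28]
enqueue(29) -> [28, 29]
dequeue()->28, [29]

Final queue: [29]


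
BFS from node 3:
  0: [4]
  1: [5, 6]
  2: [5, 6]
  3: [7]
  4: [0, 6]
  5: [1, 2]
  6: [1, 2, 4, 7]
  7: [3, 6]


Visit 3, enqueue [7]
Visit 7, enqueue [6]
Visit 6, enqueue [1, 2, 4]
Visit 1, enqueue [5]
Visit 2, enqueue []
Visit 4, enqueue [0]
Visit 5, enqueue []
Visit 0, enqueue []

BFS order: [3, 7, 6, 1, 2, 4, 5, 0]


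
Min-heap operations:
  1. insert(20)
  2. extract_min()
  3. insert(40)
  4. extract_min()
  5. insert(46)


insert(20) -> [20]
extract_min()->20, []
insert(40) -> [40]
extract_min()->40, []
insert(46) -> [46]

Final heap: [46]


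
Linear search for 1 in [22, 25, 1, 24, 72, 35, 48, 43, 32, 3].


i=0: 22!=1
i=1: 25!=1
i=2: 1==1 found!

Found at 2, 3 comps


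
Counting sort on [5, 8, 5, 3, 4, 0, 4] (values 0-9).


Input: [5, 8, 5, 3, 4, 0, 4]
Counts: [1, 0, 0, 1, 2, 2, 0, 0, 1, 0]

Sorted: [0, 3, 4, 4, 5, 5, 8]


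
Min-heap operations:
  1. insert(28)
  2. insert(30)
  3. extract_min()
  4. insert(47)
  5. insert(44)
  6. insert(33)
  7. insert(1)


insert(28) -> [28]
insert(30) -> [28, 30]
extract_min()->28, [30]
insert(47) -> [30, 47]
insert(44) -> [30, 47, 44]
insert(33) -> [30, 33, 44, 47]
insert(1) -> [1, 30, 44, 47, 33]

Final heap: [1, 30, 44, 47, 33]


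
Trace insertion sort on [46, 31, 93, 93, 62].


Initial: [46, 31, 93, 93, 62]
Insert 31: [31, 46, 93, 93, 62]
Insert 93: [31, 46, 93, 93, 62]
Insert 93: [31, 46, 93, 93, 62]
Insert 62: [31, 46, 62, 93, 93]

Sorted: [31, 46, 62, 93, 93]


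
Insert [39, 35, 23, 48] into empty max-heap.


Insert 39: [39]
Insert 35: [39, 35]
Insert 23: [39, 35, 23]
Insert 48: [48, 39, 23, 35]

Final heap: [48, 39, 23, 35]


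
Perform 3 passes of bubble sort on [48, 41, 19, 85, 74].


Initial: [48, 41, 19, 85, 74]
Pass 1: [41, 19, 48, 74, 85] (3 swaps)
Pass 2: [19, 41, 48, 74, 85] (1 swaps)
Pass 3: [19, 41, 48, 74, 85] (0 swaps)

After 3 passes: [19, 41, 48, 74, 85]


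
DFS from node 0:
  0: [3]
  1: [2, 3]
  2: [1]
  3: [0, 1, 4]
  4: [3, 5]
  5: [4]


Visit 0, push [3]
Visit 3, push [4, 1]
Visit 1, push [2]
Visit 2, push []
Visit 4, push [5]
Visit 5, push []

DFS order: [0, 3, 1, 2, 4, 5]


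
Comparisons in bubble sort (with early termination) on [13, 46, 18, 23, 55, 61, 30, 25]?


Algorithm: bubble sort (with early termination)
Input: [13, 46, 18, 23, 55, 61, 30, 25]
Sorted: [13, 18, 23, 25, 30, 46, 55, 61]

25


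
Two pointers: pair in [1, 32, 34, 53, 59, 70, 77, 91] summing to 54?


lo=0(1)+hi=7(91)=92
lo=0(1)+hi=6(77)=78
lo=0(1)+hi=5(70)=71
lo=0(1)+hi=4(59)=60
lo=0(1)+hi=3(53)=54

Yes: 1+53=54


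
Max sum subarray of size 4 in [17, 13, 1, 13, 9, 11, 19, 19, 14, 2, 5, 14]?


[0:4]: 44
[1:5]: 36
[2:6]: 34
[3:7]: 52
[4:8]: 58
[5:9]: 63
[6:10]: 54
[7:11]: 40
[8:12]: 35

Max: 63 at [5:9]


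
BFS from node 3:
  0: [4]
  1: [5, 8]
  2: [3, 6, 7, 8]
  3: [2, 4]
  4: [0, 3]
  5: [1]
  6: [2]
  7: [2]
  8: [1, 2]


Visit 3, enqueue [2, 4]
Visit 2, enqueue [6, 7, 8]
Visit 4, enqueue [0]
Visit 6, enqueue []
Visit 7, enqueue []
Visit 8, enqueue [1]
Visit 0, enqueue []
Visit 1, enqueue [5]
Visit 5, enqueue []

BFS order: [3, 2, 4, 6, 7, 8, 0, 1, 5]


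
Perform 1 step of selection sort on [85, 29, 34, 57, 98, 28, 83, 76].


Initial: [85, 29, 34, 57, 98, 28, 83, 76]
Step 1: min=28 at 5
  Swap: [28, 29, 34, 57, 98, 85, 83, 76]

After 1 step: [28, 29, 34, 57, 98, 85, 83, 76]


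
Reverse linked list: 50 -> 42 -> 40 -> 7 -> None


Step 1: curr=50, set curr.next=prev(None) | reversed so far: 50
Step 2: curr=42, set curr.next=prev(50) | reversed so far: 42 -> 50
Step 3: curr=40, set curr.next=prev(42) | reversed so far: 40 -> 42 -> 50
Step 4: curr=7, set curr.next=prev(40) | reversed so far: 7 -> 40 -> 42 -> 50

7 -> 40 -> 42 -> 50 -> None


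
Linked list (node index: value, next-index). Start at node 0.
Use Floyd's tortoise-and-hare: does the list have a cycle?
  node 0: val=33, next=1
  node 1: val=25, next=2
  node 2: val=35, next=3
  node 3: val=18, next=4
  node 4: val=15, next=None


Floyd's tortoise (slow, +1) and hare (fast, +2):
  init: slow=0, fast=0
  step 1: slow=1, fast=2
  step 2: slow=2, fast=4
  step 3: fast -> None, no cycle

Cycle: no


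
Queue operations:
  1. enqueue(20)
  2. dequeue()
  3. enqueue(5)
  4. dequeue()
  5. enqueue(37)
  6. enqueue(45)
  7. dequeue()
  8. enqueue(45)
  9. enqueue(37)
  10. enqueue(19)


enqueue(20) -> [20]
dequeue()->20, []
enqueue(5) -> [5]
dequeue()->5, []
enqueue(37) -> [37]
enqueue(45) -> [37, 45]
dequeue()->37, [45]
enqueue(45) -> [45, 45]
enqueue(37) -> [45, 45, 37]
enqueue(19) -> [45, 45, 37, 19]

Final queue: [45, 45, 37, 19]


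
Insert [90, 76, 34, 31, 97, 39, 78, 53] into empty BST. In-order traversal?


Insert 90: root
Insert 76: L from 90
Insert 34: L from 90 -> L from 76
Insert 31: L from 90 -> L from 76 -> L from 34
Insert 97: R from 90
Insert 39: L from 90 -> L from 76 -> R from 34
Insert 78: L from 90 -> R from 76
Insert 53: L from 90 -> L from 76 -> R from 34 -> R from 39

In-order: [31, 34, 39, 53, 76, 78, 90, 97]


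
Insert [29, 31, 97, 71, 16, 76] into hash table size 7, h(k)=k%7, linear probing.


Insert 29: h=1 -> slot 1
Insert 31: h=3 -> slot 3
Insert 97: h=6 -> slot 6
Insert 71: h=1, 1 probes -> slot 2
Insert 16: h=2, 2 probes -> slot 4
Insert 76: h=6, 1 probes -> slot 0

Table: [76, 29, 71, 31, 16, None, 97]


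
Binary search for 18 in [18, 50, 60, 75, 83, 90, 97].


Step 1: lo=0, hi=6, mid=3, val=75
Step 2: lo=0, hi=2, mid=1, val=50
Step 3: lo=0, hi=0, mid=0, val=18

Found at index 0


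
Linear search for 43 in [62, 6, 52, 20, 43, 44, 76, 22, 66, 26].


i=0: 62!=43
i=1: 6!=43
i=2: 52!=43
i=3: 20!=43
i=4: 43==43 found!

Found at 4, 5 comps


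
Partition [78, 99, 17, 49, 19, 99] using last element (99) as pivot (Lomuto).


Pivot: 99
  78 <= 99: advance i (no swap)
  99 <= 99: advance i (no swap)
  17 <= 99: advance i (no swap)
  49 <= 99: advance i (no swap)
  19 <= 99: advance i (no swap)
Place pivot at 5: [78, 99, 17, 49, 19, 99]

Partitioned: [78, 99, 17, 49, 19, 99]


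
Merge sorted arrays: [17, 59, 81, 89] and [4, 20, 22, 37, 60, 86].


Take 4 from B
Take 17 from A
Take 20 from B
Take 22 from B
Take 37 from B
Take 59 from A
Take 60 from B
Take 81 from A
Take 86 from B

Merged: [4, 17, 20, 22, 37, 59, 60, 81, 86, 89]


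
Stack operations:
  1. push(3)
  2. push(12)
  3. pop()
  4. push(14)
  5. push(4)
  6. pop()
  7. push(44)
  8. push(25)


push(3) -> [3]
push(12) -> [3, 12]
pop()->12, [3]
push(14) -> [3, 14]
push(4) -> [3, 14, 4]
pop()->4, [3, 14]
push(44) -> [3, 14, 44]
push(25) -> [3, 14, 44, 25]

Final stack: [3, 14, 44, 25]


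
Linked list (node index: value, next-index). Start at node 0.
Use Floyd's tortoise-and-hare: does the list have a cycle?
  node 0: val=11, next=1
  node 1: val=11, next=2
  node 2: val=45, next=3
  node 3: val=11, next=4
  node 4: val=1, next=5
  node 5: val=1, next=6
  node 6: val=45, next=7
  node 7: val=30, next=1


Floyd's tortoise (slow, +1) and hare (fast, +2):
  init: slow=0, fast=0
  step 1: slow=1, fast=2
  step 2: slow=2, fast=4
  step 3: slow=3, fast=6
  step 4: slow=4, fast=1
  step 5: slow=5, fast=3
  step 6: slow=6, fast=5
  step 7: slow=7, fast=7
  slow == fast at node 7: cycle detected

Cycle: yes


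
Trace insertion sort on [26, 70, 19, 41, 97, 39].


Initial: [26, 70, 19, 41, 97, 39]
Insert 70: [26, 70, 19, 41, 97, 39]
Insert 19: [19, 26, 70, 41, 97, 39]
Insert 41: [19, 26, 41, 70, 97, 39]
Insert 97: [19, 26, 41, 70, 97, 39]
Insert 39: [19, 26, 39, 41, 70, 97]

Sorted: [19, 26, 39, 41, 70, 97]


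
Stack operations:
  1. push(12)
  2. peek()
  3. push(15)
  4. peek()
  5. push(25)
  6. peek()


push(12) -> [12]
peek()->12
push(15) -> [12, 15]
peek()->15
push(25) -> [12, 15, 25]
peek()->25

Final stack: [12, 15, 25]


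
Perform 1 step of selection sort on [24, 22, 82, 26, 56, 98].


Initial: [24, 22, 82, 26, 56, 98]
Step 1: min=22 at 1
  Swap: [22, 24, 82, 26, 56, 98]

After 1 step: [22, 24, 82, 26, 56, 98]


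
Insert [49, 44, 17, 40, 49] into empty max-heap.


Insert 49: [49]
Insert 44: [49, 44]
Insert 17: [49, 44, 17]
Insert 40: [49, 44, 17, 40]
Insert 49: [49, 49, 17, 40, 44]

Final heap: [49, 49, 17, 40, 44]


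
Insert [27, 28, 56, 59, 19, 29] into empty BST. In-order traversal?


Insert 27: root
Insert 28: R from 27
Insert 56: R from 27 -> R from 28
Insert 59: R from 27 -> R from 28 -> R from 56
Insert 19: L from 27
Insert 29: R from 27 -> R from 28 -> L from 56

In-order: [19, 27, 28, 29, 56, 59]


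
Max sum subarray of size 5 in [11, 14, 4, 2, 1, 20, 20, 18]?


[0:5]: 32
[1:6]: 41
[2:7]: 47
[3:8]: 61

Max: 61 at [3:8]


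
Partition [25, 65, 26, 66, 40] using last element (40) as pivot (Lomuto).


Pivot: 40
  25 <= 40: advance i (no swap)
  26 <= 40: swap -> [25, 26, 65, 66, 40]
Place pivot at 2: [25, 26, 40, 66, 65]

Partitioned: [25, 26, 40, 66, 65]


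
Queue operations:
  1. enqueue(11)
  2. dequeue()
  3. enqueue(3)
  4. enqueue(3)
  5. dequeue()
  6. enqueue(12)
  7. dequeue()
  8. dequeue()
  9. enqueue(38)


enqueue(11) -> [11]
dequeue()->11, []
enqueue(3) -> [3]
enqueue(3) -> [3, 3]
dequeue()->3, [3]
enqueue(12) -> [3, 12]
dequeue()->3, [12]
dequeue()->12, []
enqueue(38) -> [38]

Final queue: [38]


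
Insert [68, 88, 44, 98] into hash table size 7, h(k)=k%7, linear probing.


Insert 68: h=5 -> slot 5
Insert 88: h=4 -> slot 4
Insert 44: h=2 -> slot 2
Insert 98: h=0 -> slot 0

Table: [98, None, 44, None, 88, 68, None]


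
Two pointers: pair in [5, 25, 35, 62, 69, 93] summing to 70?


lo=0(5)+hi=5(93)=98
lo=0(5)+hi=4(69)=74
lo=0(5)+hi=3(62)=67
lo=1(25)+hi=3(62)=87
lo=1(25)+hi=2(35)=60

No pair found


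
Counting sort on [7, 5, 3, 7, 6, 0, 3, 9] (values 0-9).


Input: [7, 5, 3, 7, 6, 0, 3, 9]
Counts: [1, 0, 0, 2, 0, 1, 1, 2, 0, 1]

Sorted: [0, 3, 3, 5, 6, 7, 7, 9]


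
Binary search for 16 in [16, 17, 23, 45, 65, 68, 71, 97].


Step 1: lo=0, hi=7, mid=3, val=45
Step 2: lo=0, hi=2, mid=1, val=17
Step 3: lo=0, hi=0, mid=0, val=16

Found at index 0


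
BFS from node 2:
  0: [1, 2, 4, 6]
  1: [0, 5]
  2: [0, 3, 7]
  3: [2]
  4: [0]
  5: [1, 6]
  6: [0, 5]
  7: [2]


Visit 2, enqueue [0, 3, 7]
Visit 0, enqueue [1, 4, 6]
Visit 3, enqueue []
Visit 7, enqueue []
Visit 1, enqueue [5]
Visit 4, enqueue []
Visit 6, enqueue []
Visit 5, enqueue []

BFS order: [2, 0, 3, 7, 1, 4, 6, 5]


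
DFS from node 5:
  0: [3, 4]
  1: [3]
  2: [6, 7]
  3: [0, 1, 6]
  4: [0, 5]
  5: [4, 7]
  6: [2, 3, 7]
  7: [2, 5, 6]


Visit 5, push [7, 4]
Visit 4, push [0]
Visit 0, push [3]
Visit 3, push [6, 1]
Visit 1, push []
Visit 6, push [7, 2]
Visit 2, push [7]
Visit 7, push []

DFS order: [5, 4, 0, 3, 1, 6, 2, 7]


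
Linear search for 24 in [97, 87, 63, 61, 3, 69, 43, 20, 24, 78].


i=0: 97!=24
i=1: 87!=24
i=2: 63!=24
i=3: 61!=24
i=4: 3!=24
i=5: 69!=24
i=6: 43!=24
i=7: 20!=24
i=8: 24==24 found!

Found at 8, 9 comps


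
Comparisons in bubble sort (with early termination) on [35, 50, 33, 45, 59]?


Algorithm: bubble sort (with early termination)
Input: [35, 50, 33, 45, 59]
Sorted: [33, 35, 45, 50, 59]

9


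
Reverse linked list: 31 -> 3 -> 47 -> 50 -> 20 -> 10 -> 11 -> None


Step 1: curr=31, set curr.next=prev(None) | reversed so far: 31
Step 2: curr=3, set curr.next=prev(31) | reversed so far: 3 -> 31
Step 3: curr=47, set curr.next=prev(3) | reversed so far: 47 -> 3 -> 31
Step 4: curr=50, set curr.next=prev(47) | reversed so far: 50 -> 47 -> 3 -> 31
Step 5: curr=20, set curr.next=prev(50) | reversed so far: 20 -> 50 -> 47 -> 3 -> 31
Step 6: curr=10, set curr.next=prev(20) | reversed so far: 10 -> 20 -> 50 -> 47 -> 3 -> 31
Step 7: curr=11, set curr.next=prev(10) | reversed so far: 11 -> 10 -> 20 -> 50 -> 47 -> 3 -> 31

11 -> 10 -> 20 -> 50 -> 47 -> 3 -> 31 -> None


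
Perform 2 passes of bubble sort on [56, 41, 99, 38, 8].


Initial: [56, 41, 99, 38, 8]
Pass 1: [41, 56, 38, 8, 99] (3 swaps)
Pass 2: [41, 38, 8, 56, 99] (2 swaps)

After 2 passes: [41, 38, 8, 56, 99]


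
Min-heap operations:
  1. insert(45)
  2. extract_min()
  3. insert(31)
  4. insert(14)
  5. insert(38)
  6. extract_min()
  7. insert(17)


insert(45) -> [45]
extract_min()->45, []
insert(31) -> [31]
insert(14) -> [14, 31]
insert(38) -> [14, 31, 38]
extract_min()->14, [31, 38]
insert(17) -> [17, 38, 31]

Final heap: [17, 38, 31]


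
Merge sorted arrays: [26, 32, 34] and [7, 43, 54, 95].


Take 7 from B
Take 26 from A
Take 32 from A
Take 34 from A

Merged: [7, 26, 32, 34, 43, 54, 95]


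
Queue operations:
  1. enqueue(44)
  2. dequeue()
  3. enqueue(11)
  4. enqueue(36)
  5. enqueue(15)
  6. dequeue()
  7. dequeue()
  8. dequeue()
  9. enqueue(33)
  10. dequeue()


enqueue(44) -> [44]
dequeue()->44, []
enqueue(11) -> [11]
enqueue(36) -> [11, 36]
enqueue(15) -> [11, 36, 15]
dequeue()->11, [36, 15]
dequeue()->36, [15]
dequeue()->15, []
enqueue(33) -> [33]
dequeue()->33, []

Final queue: []


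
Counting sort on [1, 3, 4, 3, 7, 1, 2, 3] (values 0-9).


Input: [1, 3, 4, 3, 7, 1, 2, 3]
Counts: [0, 2, 1, 3, 1, 0, 0, 1, 0, 0]

Sorted: [1, 1, 2, 3, 3, 3, 4, 7]


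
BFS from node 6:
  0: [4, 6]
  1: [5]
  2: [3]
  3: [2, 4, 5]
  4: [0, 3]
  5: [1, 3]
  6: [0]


Visit 6, enqueue [0]
Visit 0, enqueue [4]
Visit 4, enqueue [3]
Visit 3, enqueue [2, 5]
Visit 2, enqueue []
Visit 5, enqueue [1]
Visit 1, enqueue []

BFS order: [6, 0, 4, 3, 2, 5, 1]


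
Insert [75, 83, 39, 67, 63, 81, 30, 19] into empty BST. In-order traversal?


Insert 75: root
Insert 83: R from 75
Insert 39: L from 75
Insert 67: L from 75 -> R from 39
Insert 63: L from 75 -> R from 39 -> L from 67
Insert 81: R from 75 -> L from 83
Insert 30: L from 75 -> L from 39
Insert 19: L from 75 -> L from 39 -> L from 30

In-order: [19, 30, 39, 63, 67, 75, 81, 83]


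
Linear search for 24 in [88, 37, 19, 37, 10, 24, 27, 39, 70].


i=0: 88!=24
i=1: 37!=24
i=2: 19!=24
i=3: 37!=24
i=4: 10!=24
i=5: 24==24 found!

Found at 5, 6 comps


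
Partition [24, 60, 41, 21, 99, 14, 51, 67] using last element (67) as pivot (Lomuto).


Pivot: 67
  24 <= 67: advance i (no swap)
  60 <= 67: advance i (no swap)
  41 <= 67: advance i (no swap)
  21 <= 67: advance i (no swap)
  14 <= 67: swap -> [24, 60, 41, 21, 14, 99, 51, 67]
  51 <= 67: swap -> [24, 60, 41, 21, 14, 51, 99, 67]
Place pivot at 6: [24, 60, 41, 21, 14, 51, 67, 99]

Partitioned: [24, 60, 41, 21, 14, 51, 67, 99]


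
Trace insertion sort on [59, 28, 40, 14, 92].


Initial: [59, 28, 40, 14, 92]
Insert 28: [28, 59, 40, 14, 92]
Insert 40: [28, 40, 59, 14, 92]
Insert 14: [14, 28, 40, 59, 92]
Insert 92: [14, 28, 40, 59, 92]

Sorted: [14, 28, 40, 59, 92]


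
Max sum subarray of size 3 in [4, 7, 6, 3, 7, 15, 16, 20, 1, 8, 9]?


[0:3]: 17
[1:4]: 16
[2:5]: 16
[3:6]: 25
[4:7]: 38
[5:8]: 51
[6:9]: 37
[7:10]: 29
[8:11]: 18

Max: 51 at [5:8]


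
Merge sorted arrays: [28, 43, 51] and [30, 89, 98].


Take 28 from A
Take 30 from B
Take 43 from A
Take 51 from A

Merged: [28, 30, 43, 51, 89, 98]


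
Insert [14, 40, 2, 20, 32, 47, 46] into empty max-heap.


Insert 14: [14]
Insert 40: [40, 14]
Insert 2: [40, 14, 2]
Insert 20: [40, 20, 2, 14]
Insert 32: [40, 32, 2, 14, 20]
Insert 47: [47, 32, 40, 14, 20, 2]
Insert 46: [47, 32, 46, 14, 20, 2, 40]

Final heap: [47, 32, 46, 14, 20, 2, 40]


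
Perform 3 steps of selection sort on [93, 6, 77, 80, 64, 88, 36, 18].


Initial: [93, 6, 77, 80, 64, 88, 36, 18]
Step 1: min=6 at 1
  Swap: [6, 93, 77, 80, 64, 88, 36, 18]
Step 2: min=18 at 7
  Swap: [6, 18, 77, 80, 64, 88, 36, 93]
Step 3: min=36 at 6
  Swap: [6, 18, 36, 80, 64, 88, 77, 93]

After 3 steps: [6, 18, 36, 80, 64, 88, 77, 93]


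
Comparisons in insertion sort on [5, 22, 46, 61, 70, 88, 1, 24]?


Algorithm: insertion sort
Input: [5, 22, 46, 61, 70, 88, 1, 24]
Sorted: [1, 5, 22, 24, 46, 61, 70, 88]

16


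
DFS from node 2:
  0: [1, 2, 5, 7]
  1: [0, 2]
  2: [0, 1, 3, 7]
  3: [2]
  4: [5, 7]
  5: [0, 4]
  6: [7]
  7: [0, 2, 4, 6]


Visit 2, push [7, 3, 1, 0]
Visit 0, push [7, 5, 1]
Visit 1, push []
Visit 5, push [4]
Visit 4, push [7]
Visit 7, push [6]
Visit 6, push []
Visit 3, push []

DFS order: [2, 0, 1, 5, 4, 7, 6, 3]


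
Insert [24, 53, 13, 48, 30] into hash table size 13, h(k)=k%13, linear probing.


Insert 24: h=11 -> slot 11
Insert 53: h=1 -> slot 1
Insert 13: h=0 -> slot 0
Insert 48: h=9 -> slot 9
Insert 30: h=4 -> slot 4

Table: [13, 53, None, None, 30, None, None, None, None, 48, None, 24, None]


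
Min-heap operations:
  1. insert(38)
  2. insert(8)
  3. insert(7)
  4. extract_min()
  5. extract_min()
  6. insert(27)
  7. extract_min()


insert(38) -> [38]
insert(8) -> [8, 38]
insert(7) -> [7, 38, 8]
extract_min()->7, [8, 38]
extract_min()->8, [38]
insert(27) -> [27, 38]
extract_min()->27, [38]

Final heap: [38]


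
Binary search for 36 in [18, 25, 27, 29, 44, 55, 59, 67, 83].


Step 1: lo=0, hi=8, mid=4, val=44
Step 2: lo=0, hi=3, mid=1, val=25
Step 3: lo=2, hi=3, mid=2, val=27
Step 4: lo=3, hi=3, mid=3, val=29

Not found


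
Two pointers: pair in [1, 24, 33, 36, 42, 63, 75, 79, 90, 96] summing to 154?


lo=0(1)+hi=9(96)=97
lo=1(24)+hi=9(96)=120
lo=2(33)+hi=9(96)=129
lo=3(36)+hi=9(96)=132
lo=4(42)+hi=9(96)=138
lo=5(63)+hi=9(96)=159
lo=5(63)+hi=8(90)=153
lo=6(75)+hi=8(90)=165
lo=6(75)+hi=7(79)=154

Yes: 75+79=154


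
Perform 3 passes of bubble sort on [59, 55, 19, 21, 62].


Initial: [59, 55, 19, 21, 62]
Pass 1: [55, 19, 21, 59, 62] (3 swaps)
Pass 2: [19, 21, 55, 59, 62] (2 swaps)
Pass 3: [19, 21, 55, 59, 62] (0 swaps)

After 3 passes: [19, 21, 55, 59, 62]


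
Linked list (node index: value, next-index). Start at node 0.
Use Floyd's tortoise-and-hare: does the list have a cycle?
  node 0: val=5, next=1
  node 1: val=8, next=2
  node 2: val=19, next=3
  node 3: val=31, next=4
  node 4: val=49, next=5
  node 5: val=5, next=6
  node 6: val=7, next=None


Floyd's tortoise (slow, +1) and hare (fast, +2):
  init: slow=0, fast=0
  step 1: slow=1, fast=2
  step 2: slow=2, fast=4
  step 3: slow=3, fast=6
  step 4: fast -> None, no cycle

Cycle: no


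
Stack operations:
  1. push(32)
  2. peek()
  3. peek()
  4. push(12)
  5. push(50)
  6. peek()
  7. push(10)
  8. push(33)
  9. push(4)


push(32) -> [32]
peek()->32
peek()->32
push(12) -> [32, 12]
push(50) -> [32, 12, 50]
peek()->50
push(10) -> [32, 12, 50, 10]
push(33) -> [32, 12, 50, 10, 33]
push(4) -> [32, 12, 50, 10, 33, 4]

Final stack: [32, 12, 50, 10, 33, 4]


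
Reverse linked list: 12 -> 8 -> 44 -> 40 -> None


Step 1: curr=12, set curr.next=prev(None) | reversed so far: 12
Step 2: curr=8, set curr.next=prev(12) | reversed so far: 8 -> 12
Step 3: curr=44, set curr.next=prev(8) | reversed so far: 44 -> 8 -> 12
Step 4: curr=40, set curr.next=prev(44) | reversed so far: 40 -> 44 -> 8 -> 12

40 -> 44 -> 8 -> 12 -> None


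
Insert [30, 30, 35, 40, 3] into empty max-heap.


Insert 30: [30]
Insert 30: [30, 30]
Insert 35: [35, 30, 30]
Insert 40: [40, 35, 30, 30]
Insert 3: [40, 35, 30, 30, 3]

Final heap: [40, 35, 30, 30, 3]


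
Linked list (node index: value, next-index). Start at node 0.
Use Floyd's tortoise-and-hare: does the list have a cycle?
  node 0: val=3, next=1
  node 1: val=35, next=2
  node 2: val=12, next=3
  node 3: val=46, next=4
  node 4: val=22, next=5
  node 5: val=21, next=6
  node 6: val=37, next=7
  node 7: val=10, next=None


Floyd's tortoise (slow, +1) and hare (fast, +2):
  init: slow=0, fast=0
  step 1: slow=1, fast=2
  step 2: slow=2, fast=4
  step 3: slow=3, fast=6
  step 4: fast 6->7->None, no cycle

Cycle: no


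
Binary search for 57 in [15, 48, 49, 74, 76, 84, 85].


Step 1: lo=0, hi=6, mid=3, val=74
Step 2: lo=0, hi=2, mid=1, val=48
Step 3: lo=2, hi=2, mid=2, val=49

Not found


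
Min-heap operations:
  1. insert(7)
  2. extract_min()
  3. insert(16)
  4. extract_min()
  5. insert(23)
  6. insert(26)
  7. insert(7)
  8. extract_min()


insert(7) -> [7]
extract_min()->7, []
insert(16) -> [16]
extract_min()->16, []
insert(23) -> [23]
insert(26) -> [23, 26]
insert(7) -> [7, 26, 23]
extract_min()->7, [23, 26]

Final heap: [23, 26]


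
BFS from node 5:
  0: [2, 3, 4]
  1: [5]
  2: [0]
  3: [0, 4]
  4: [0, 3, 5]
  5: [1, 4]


Visit 5, enqueue [1, 4]
Visit 1, enqueue []
Visit 4, enqueue [0, 3]
Visit 0, enqueue [2]
Visit 3, enqueue []
Visit 2, enqueue []

BFS order: [5, 1, 4, 0, 3, 2]


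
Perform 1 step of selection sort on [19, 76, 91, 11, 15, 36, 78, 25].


Initial: [19, 76, 91, 11, 15, 36, 78, 25]
Step 1: min=11 at 3
  Swap: [11, 76, 91, 19, 15, 36, 78, 25]

After 1 step: [11, 76, 91, 19, 15, 36, 78, 25]


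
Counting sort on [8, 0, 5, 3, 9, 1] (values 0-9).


Input: [8, 0, 5, 3, 9, 1]
Counts: [1, 1, 0, 1, 0, 1, 0, 0, 1, 1]

Sorted: [0, 1, 3, 5, 8, 9]


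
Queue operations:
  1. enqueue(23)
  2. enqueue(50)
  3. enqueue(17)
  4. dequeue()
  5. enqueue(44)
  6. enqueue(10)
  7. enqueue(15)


enqueue(23) -> [23]
enqueue(50) -> [23, 50]
enqueue(17) -> [23, 50, 17]
dequeue()->23, [50, 17]
enqueue(44) -> [50, 17, 44]
enqueue(10) -> [50, 17, 44, 10]
enqueue(15) -> [50, 17, 44, 10, 15]

Final queue: [50, 17, 44, 10, 15]


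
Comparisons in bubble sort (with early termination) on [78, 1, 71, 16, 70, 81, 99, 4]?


Algorithm: bubble sort (with early termination)
Input: [78, 1, 71, 16, 70, 81, 99, 4]
Sorted: [1, 4, 16, 70, 71, 78, 81, 99]

28


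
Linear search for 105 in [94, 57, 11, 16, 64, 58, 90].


i=0: 94!=105
i=1: 57!=105
i=2: 11!=105
i=3: 16!=105
i=4: 64!=105
i=5: 58!=105
i=6: 90!=105

Not found, 7 comps


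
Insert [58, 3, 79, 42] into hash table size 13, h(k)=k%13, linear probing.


Insert 58: h=6 -> slot 6
Insert 3: h=3 -> slot 3
Insert 79: h=1 -> slot 1
Insert 42: h=3, 1 probes -> slot 4

Table: [None, 79, None, 3, 42, None, 58, None, None, None, None, None, None]


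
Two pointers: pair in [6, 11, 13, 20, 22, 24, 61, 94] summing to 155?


lo=0(6)+hi=7(94)=100
lo=1(11)+hi=7(94)=105
lo=2(13)+hi=7(94)=107
lo=3(20)+hi=7(94)=114
lo=4(22)+hi=7(94)=116
lo=5(24)+hi=7(94)=118
lo=6(61)+hi=7(94)=155

Yes: 61+94=155


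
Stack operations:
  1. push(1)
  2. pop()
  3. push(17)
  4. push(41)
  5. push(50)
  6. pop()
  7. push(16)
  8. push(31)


push(1) -> [1]
pop()->1, []
push(17) -> [17]
push(41) -> [17, 41]
push(50) -> [17, 41, 50]
pop()->50, [17, 41]
push(16) -> [17, 41, 16]
push(31) -> [17, 41, 16, 31]

Final stack: [17, 41, 16, 31]


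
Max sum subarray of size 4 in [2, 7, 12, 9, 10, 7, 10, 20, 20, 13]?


[0:4]: 30
[1:5]: 38
[2:6]: 38
[3:7]: 36
[4:8]: 47
[5:9]: 57
[6:10]: 63

Max: 63 at [6:10]


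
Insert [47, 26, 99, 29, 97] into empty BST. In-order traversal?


Insert 47: root
Insert 26: L from 47
Insert 99: R from 47
Insert 29: L from 47 -> R from 26
Insert 97: R from 47 -> L from 99

In-order: [26, 29, 47, 97, 99]


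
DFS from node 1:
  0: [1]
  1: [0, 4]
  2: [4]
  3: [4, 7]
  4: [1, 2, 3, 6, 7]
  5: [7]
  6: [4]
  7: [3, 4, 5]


Visit 1, push [4, 0]
Visit 0, push []
Visit 4, push [7, 6, 3, 2]
Visit 2, push []
Visit 3, push [7]
Visit 7, push [5]
Visit 5, push []
Visit 6, push []

DFS order: [1, 0, 4, 2, 3, 7, 5, 6]


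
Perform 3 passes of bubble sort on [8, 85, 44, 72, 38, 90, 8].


Initial: [8, 85, 44, 72, 38, 90, 8]
Pass 1: [8, 44, 72, 38, 85, 8, 90] (4 swaps)
Pass 2: [8, 44, 38, 72, 8, 85, 90] (2 swaps)
Pass 3: [8, 38, 44, 8, 72, 85, 90] (2 swaps)

After 3 passes: [8, 38, 44, 8, 72, 85, 90]


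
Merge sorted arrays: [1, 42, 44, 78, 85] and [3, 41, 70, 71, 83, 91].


Take 1 from A
Take 3 from B
Take 41 from B
Take 42 from A
Take 44 from A
Take 70 from B
Take 71 from B
Take 78 from A
Take 83 from B
Take 85 from A

Merged: [1, 3, 41, 42, 44, 70, 71, 78, 83, 85, 91]


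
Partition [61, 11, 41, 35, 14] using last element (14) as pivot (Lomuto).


Pivot: 14
  11 <= 14: swap -> [11, 61, 41, 35, 14]
Place pivot at 1: [11, 14, 41, 35, 61]

Partitioned: [11, 14, 41, 35, 61]


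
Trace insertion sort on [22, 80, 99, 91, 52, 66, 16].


Initial: [22, 80, 99, 91, 52, 66, 16]
Insert 80: [22, 80, 99, 91, 52, 66, 16]
Insert 99: [22, 80, 99, 91, 52, 66, 16]
Insert 91: [22, 80, 91, 99, 52, 66, 16]
Insert 52: [22, 52, 80, 91, 99, 66, 16]
Insert 66: [22, 52, 66, 80, 91, 99, 16]
Insert 16: [16, 22, 52, 66, 80, 91, 99]

Sorted: [16, 22, 52, 66, 80, 91, 99]
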